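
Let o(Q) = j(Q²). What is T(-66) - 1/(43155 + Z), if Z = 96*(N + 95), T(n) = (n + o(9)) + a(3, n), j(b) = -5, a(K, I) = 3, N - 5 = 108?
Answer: -4292365/63123 ≈ -68.000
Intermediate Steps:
N = 113 (N = 5 + 108 = 113)
o(Q) = -5
T(n) = -2 + n (T(n) = (n - 5) + 3 = (-5 + n) + 3 = -2 + n)
Z = 19968 (Z = 96*(113 + 95) = 96*208 = 19968)
T(-66) - 1/(43155 + Z) = (-2 - 66) - 1/(43155 + 19968) = -68 - 1/63123 = -4292365/63123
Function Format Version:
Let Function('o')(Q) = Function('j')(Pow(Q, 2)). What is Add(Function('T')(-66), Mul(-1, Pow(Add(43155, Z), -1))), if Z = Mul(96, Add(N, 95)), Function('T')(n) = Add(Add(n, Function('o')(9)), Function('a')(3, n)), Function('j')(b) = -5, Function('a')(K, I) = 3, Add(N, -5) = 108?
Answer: Rational(-4292365, 63123) ≈ -68.000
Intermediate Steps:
N = 113 (N = Add(5, 108) = 113)
Function('o')(Q) = -5
Function('T')(n) = Add(-2, n) (Function('T')(n) = Add(Add(n, -5), 3) = Add(Add(-5, n), 3) = Add(-2, n))
Z = 19968 (Z = Mul(96, Add(113, 95)) = Mul(96, 208) = 19968)
Add(Function('T')(-66), Mul(-1, Pow(Add(43155, Z), -1))) = Add(Add(-2, -66), Mul(-1, Pow(Add(43155, 19968), -1))) = Add(-68, Mul(-1, Pow(63123, -1))) = Add(-68, Mul(-1, Rational(1, 63123))) = Add(-68, Rational(-1, 63123)) = Rational(-4292365, 63123)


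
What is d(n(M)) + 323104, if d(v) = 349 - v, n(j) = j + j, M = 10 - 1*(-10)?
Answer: 323413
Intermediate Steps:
M = 20 (M = 10 + 10 = 20)
n(j) = 2*j
d(n(M)) + 323104 = (349 - 2*20) + 323104 = (349 - 1*40) + 323104 = (349 - 40) + 323104 = 309 + 323104 = 323413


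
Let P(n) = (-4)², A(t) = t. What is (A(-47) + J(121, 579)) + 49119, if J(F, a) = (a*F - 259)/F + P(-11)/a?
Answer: 3478351384/70059 ≈ 49649.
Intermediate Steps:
P(n) = 16
J(F, a) = 16/a + (-259 + F*a)/F (J(F, a) = (a*F - 259)/F + 16/a = (F*a - 259)/F + 16/a = (-259 + F*a)/F + 16/a = 16/a + (-259 + F*a)/F)
(A(-47) + J(121, 579)) + 49119 = (-47 + (579 - 259/121 + 16/579)) + 49119 = (-47 + 40416136/70059) + 49119 = 37123363/70059 + 49119 = 3478351384/70059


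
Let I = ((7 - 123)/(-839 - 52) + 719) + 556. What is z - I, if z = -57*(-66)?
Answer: 2215801/891 ≈ 2486.9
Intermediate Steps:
I = 1136141/891 (I = (-116/(-891) + 719) + 556 = (-116*(-1/891) + 719) + 556 = (116/891 + 719) + 556 = 640745/891 + 556 = 1136141/891 ≈ 1275.1)
z = 3762
z - I = 3762 - 1*1136141/891 = 3762 - 1136141/891 = 2215801/891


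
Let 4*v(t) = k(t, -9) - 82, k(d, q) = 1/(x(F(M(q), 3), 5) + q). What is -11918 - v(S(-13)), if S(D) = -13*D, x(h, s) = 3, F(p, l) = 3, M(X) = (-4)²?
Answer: -285539/24 ≈ -11897.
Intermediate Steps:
M(X) = 16
k(d, q) = 1/(3 + q)
v(t) = -493/24 (v(t) = (1/(3 - 9) - 82)/4 = (1/(-6) - 82)/4 = (-⅙ - 82)/4 = (¼)*(-493/6) = -493/24)
-11918 - v(S(-13)) = -11918 - 1*(-493/24) = -11918 + 493/24 = -285539/24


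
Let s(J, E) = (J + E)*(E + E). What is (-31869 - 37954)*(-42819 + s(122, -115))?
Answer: 3102166067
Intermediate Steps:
s(J, E) = 2*E*(E + J) (s(J, E) = (E + J)*(2*E) = 2*E*(E + J))
(-31869 - 37954)*(-42819 + s(122, -115)) = (-31869 - 37954)*(-42819 + 2*(-115)*(-115 + 122)) = -69823*(-42819 + 2*(-115)*7) = -69823*(-42819 - 1610) = -69823*(-44429) = 3102166067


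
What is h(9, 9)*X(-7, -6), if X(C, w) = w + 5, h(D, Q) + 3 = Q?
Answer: -6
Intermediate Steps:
h(D, Q) = -3 + Q
X(C, w) = 5 + w
h(9, 9)*X(-7, -6) = (-3 + 9)*(5 - 6) = 6*(-1) = -6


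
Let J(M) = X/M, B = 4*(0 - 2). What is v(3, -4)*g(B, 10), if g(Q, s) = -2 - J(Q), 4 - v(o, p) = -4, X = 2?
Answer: -14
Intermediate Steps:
B = -8 (B = 4*(-2) = -8)
J(M) = 2/M
v(o, p) = 8 (v(o, p) = 4 - 1*(-4) = 4 + 4 = 8)
g(Q, s) = -2 - 2/Q
v(3, -4)*g(B, 10) = 8*(-2 - 2/(-8)) = 8*(-2 - 2*(-1/8)) = 8*(-2 + 1/4) = 8*(-7/4) = -14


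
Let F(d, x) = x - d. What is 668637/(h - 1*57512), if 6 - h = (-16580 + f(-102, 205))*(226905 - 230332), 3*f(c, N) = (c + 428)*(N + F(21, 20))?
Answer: 222879/6364190 ≈ 0.035021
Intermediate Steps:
f(c, N) = (-1 + N)*(428 + c)/3 (f(c, N) = ((c + 428)*(N + (20 - 1*21)))/3 = ((428 + c)*(N + (20 - 21)))/3 = ((428 + c)*(N - 1))/3 = ((428 + c)*(-1 + N))/3 = ((-1 + N)*(428 + c))/3 = (-1 + N)*(428 + c)/3)
h = 19150082 (h = 6 - (-16580 + (-428/3 - ⅓*(-102) + (428/3)*205 + (⅓)*205*(-102)))*(226905 - 230332) = 6 - (-16580 + (-428/3 + 34 + 87740/3 - 6970))*(-3427) = 6 - (-16580 + 22168)*(-3427) = 6 - 5588*(-3427) = 6 - 1*(-19150076) = 6 + 19150076 = 19150082)
668637/(h - 1*57512) = 668637/(19150082 - 1*57512) = 668637/(19150082 - 57512) = 668637/19092570 = 668637*(1/19092570) = 222879/6364190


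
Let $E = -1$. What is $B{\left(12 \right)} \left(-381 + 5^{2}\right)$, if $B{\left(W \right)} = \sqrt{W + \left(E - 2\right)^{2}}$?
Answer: $- 356 \sqrt{21} \approx -1631.4$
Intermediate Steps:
$B{\left(W \right)} = \sqrt{9 + W}$ ($B{\left(W \right)} = \sqrt{W + \left(-1 - 2\right)^{2}} = \sqrt{W + \left(-3\right)^{2}} = \sqrt{W + 9} = \sqrt{9 + W}$)
$B{\left(12 \right)} \left(-381 + 5^{2}\right) = \sqrt{9 + 12} \left(-381 + 5^{2}\right) = \sqrt{21} \left(-381 + 25\right) = \sqrt{21} \left(-356\right) = - 356 \sqrt{21}$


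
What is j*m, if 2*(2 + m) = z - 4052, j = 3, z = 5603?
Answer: 4641/2 ≈ 2320.5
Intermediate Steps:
m = 1547/2 (m = -2 + (5603 - 4052)/2 = -2 + (½)*1551 = -2 + 1551/2 = 1547/2 ≈ 773.50)
j*m = 3*(1547/2) = 4641/2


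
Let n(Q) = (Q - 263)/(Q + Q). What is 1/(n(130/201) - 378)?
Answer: -260/151013 ≈ -0.0017217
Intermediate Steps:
n(Q) = (-263 + Q)/(2*Q) (n(Q) = (-263 + Q)/((2*Q)) = (-263 + Q)*(1/(2*Q)) = (-263 + Q)/(2*Q))
1/(n(130/201) - 378) = 1/((-263 + 130/201)/(2*((130/201))) - 378) = 1/((-263 + 130*(1/201))/(2*((130*(1/201)))) - 378) = 1/((-263 + 130/201)/(2*(130/201)) - 378) = 1/((½)*(201/130)*(-52733/201) - 378) = 1/(-52733/260 - 378) = 1/(-151013/260) = -260/151013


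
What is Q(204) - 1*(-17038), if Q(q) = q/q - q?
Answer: 16835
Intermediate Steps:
Q(q) = 1 - q
Q(204) - 1*(-17038) = (1 - 1*204) - 1*(-17038) = (1 - 204) + 17038 = -203 + 17038 = 16835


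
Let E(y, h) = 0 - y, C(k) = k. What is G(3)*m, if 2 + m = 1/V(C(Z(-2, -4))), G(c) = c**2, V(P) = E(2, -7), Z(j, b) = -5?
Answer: -45/2 ≈ -22.500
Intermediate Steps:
E(y, h) = -y
V(P) = -2 (V(P) = -1*2 = -2)
m = -5/2 (m = -2 + 1/(-2) = -2 - 1/2 = -5/2 ≈ -2.5000)
G(3)*m = 3**2*(-5/2) = 9*(-5/2) = -45/2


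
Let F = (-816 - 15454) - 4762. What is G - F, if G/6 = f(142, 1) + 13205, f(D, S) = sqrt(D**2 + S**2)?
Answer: 100262 + 6*sqrt(20165) ≈ 1.0111e+5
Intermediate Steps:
F = -21032 (F = -16270 - 4762 = -21032)
G = 79230 + 6*sqrt(20165) (G = 6*(sqrt(142**2 + 1**2) + 13205) = 6*(sqrt(20164 + 1) + 13205) = 6*(sqrt(20165) + 13205) = 6*(13205 + sqrt(20165)) = 79230 + 6*sqrt(20165) ≈ 80082.)
G - F = (79230 + 6*sqrt(20165)) - 1*(-21032) = (79230 + 6*sqrt(20165)) + 21032 = 100262 + 6*sqrt(20165)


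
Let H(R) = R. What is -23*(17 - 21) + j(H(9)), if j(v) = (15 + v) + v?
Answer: 125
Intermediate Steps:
j(v) = 15 + 2*v
-23*(17 - 21) + j(H(9)) = -23*(17 - 21) + (15 + 2*9) = -23*(-4) + (15 + 18) = 92 + 33 = 125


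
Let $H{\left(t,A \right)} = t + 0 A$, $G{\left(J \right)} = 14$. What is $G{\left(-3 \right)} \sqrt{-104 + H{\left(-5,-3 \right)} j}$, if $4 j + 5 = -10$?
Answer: $7 i \sqrt{341} \approx 129.26 i$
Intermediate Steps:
$j = - \frac{15}{4}$ ($j = - \frac{5}{4} + \frac{1}{4} \left(-10\right) = - \frac{5}{4} - \frac{5}{2} = - \frac{15}{4} \approx -3.75$)
$H{\left(t,A \right)} = t$ ($H{\left(t,A \right)} = t + 0 = t$)
$G{\left(-3 \right)} \sqrt{-104 + H{\left(-5,-3 \right)} j} = 14 \sqrt{-104 - - \frac{75}{4}} = 14 \sqrt{-104 + \frac{75}{4}} = 14 \sqrt{- \frac{341}{4}} = 14 \frac{i \sqrt{341}}{2} = 7 i \sqrt{341}$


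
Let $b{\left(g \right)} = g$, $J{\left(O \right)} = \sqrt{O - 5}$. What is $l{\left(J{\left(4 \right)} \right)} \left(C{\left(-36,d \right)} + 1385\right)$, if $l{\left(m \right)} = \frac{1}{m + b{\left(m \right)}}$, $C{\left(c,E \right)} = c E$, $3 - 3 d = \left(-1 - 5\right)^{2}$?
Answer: $- \frac{1781 i}{2} \approx - 890.5 i$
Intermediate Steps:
$J{\left(O \right)} = \sqrt{-5 + O}$
$d = -11$ ($d = 1 - \frac{\left(-1 - 5\right)^{2}}{3} = 1 - \frac{\left(-6\right)^{2}}{3} = 1 - 12 = -11$)
$C{\left(c,E \right)} = E c$
$l{\left(m \right)} = \frac{1}{2 m}$ ($l{\left(m \right)} = \frac{1}{m + m} = \frac{1}{2 m}$)
$l{\left(J{\left(4 \right)} \right)} \left(C{\left(-36,d \right)} + 1385\right) = \frac{1}{2 \sqrt{-5 + 4}} \left(\left(-11\right) \left(-36\right) + 1385\right) = \frac{1}{2 \sqrt{-1}} \left(396 + 1385\right) = \frac{1}{2 i} 1781 = \frac{\left(-1\right) i}{2} \cdot 1781 = - \frac{i}{2} \cdot 1781 = - \frac{1781 i}{2}$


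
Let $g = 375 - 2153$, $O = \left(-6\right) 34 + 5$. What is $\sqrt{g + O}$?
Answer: $i \sqrt{1977} \approx 44.463 i$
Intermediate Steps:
$O = -199$ ($O = -204 + 5 = -199$)
$g = -1778$
$\sqrt{g + O} = \sqrt{-1778 - 199} = \sqrt{-1977} = i \sqrt{1977}$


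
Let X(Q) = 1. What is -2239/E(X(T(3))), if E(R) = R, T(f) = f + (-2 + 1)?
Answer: -2239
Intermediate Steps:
T(f) = -1 + f (T(f) = f - 1 = -1 + f)
-2239/E(X(T(3))) = -2239/1 = -2239*1 = -2239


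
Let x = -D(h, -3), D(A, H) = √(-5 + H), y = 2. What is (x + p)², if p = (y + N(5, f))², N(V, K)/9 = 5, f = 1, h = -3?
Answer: 4879673 - 8836*I*√2 ≈ 4.8797e+6 - 12496.0*I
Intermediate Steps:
N(V, K) = 45 (N(V, K) = 9*5 = 45)
p = 2209 (p = (2 + 45)² = 47² = 2209)
x = -2*I*√2 (x = -√(-5 - 3) = -√(-8) = -2*I*√2 ≈ -2.8284*I)
(x + p)² = (-2*I*√2 + 2209)² = (2209 - 2*I*√2)²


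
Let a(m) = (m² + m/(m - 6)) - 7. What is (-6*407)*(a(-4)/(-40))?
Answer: 57387/100 ≈ 573.87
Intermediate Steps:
a(m) = -7 + m² + m/(-6 + m) (a(m) = (m² + m/(-6 + m)) - 7 = -7 + m² + m/(-6 + m))
(-6*407)*(a(-4)/(-40)) = (-6*407)*(((42 + (-4)³ - 6*(-4) - 6*(-4)²)/(-6 - 4))/(-40)) = -2442*(42 - 64 + 24 - 6*16)/(-10)*(-1)/40 = -2442*(-(42 - 64 + 24 - 96)/10)*(-1)/40 = -2442*(-⅒*(-94))*(-1)/40 = -114774*(-1)/(5*40) = -2442*(-47/200) = 57387/100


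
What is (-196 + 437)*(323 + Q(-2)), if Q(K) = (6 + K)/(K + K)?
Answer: 77602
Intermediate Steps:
Q(K) = (6 + K)/(2*K) (Q(K) = (6 + K)/((2*K)) = (6 + K)*(1/(2*K)) = (6 + K)/(2*K))
(-196 + 437)*(323 + Q(-2)) = (-196 + 437)*(323 + (1/2)*(6 - 2)/(-2)) = 241*(323 + (1/2)*(-1/2)*4) = 241*(323 - 1) = 241*322 = 77602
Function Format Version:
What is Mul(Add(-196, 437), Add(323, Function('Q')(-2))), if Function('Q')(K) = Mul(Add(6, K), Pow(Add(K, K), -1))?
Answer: 77602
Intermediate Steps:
Function('Q')(K) = Mul(Rational(1, 2), Pow(K, -1), Add(6, K)) (Function('Q')(K) = Mul(Add(6, K), Pow(Mul(2, K), -1)) = Mul(Add(6, K), Mul(Rational(1, 2), Pow(K, -1))) = Mul(Rational(1, 2), Pow(K, -1), Add(6, K)))
Mul(Add(-196, 437), Add(323, Function('Q')(-2))) = Mul(Add(-196, 437), Add(323, Mul(Rational(1, 2), Pow(-2, -1), Add(6, -2)))) = Mul(241, Add(323, Mul(Rational(1, 2), Rational(-1, 2), 4))) = Mul(241, Add(323, -1)) = Mul(241, 322) = 77602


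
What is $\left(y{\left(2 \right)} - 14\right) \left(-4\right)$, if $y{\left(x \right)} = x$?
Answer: $48$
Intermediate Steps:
$\left(y{\left(2 \right)} - 14\right) \left(-4\right) = \left(2 - 14\right) \left(-4\right) = \left(-12\right) \left(-4\right) = 48$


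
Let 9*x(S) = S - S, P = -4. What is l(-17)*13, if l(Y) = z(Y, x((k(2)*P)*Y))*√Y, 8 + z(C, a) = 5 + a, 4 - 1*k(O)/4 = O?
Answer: -39*I*√17 ≈ -160.8*I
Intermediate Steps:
k(O) = 16 - 4*O
x(S) = 0 (x(S) = (S - S)/9 = (⅑)*0 = 0)
z(C, a) = -3 + a (z(C, a) = -8 + (5 + a) = -3 + a)
l(Y) = -3*√Y (l(Y) = (-3 + 0)*√Y = -3*√Y)
l(-17)*13 = -3*I*√17*13 = -39*I*√17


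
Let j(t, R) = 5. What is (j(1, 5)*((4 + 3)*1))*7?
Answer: 245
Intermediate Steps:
(j(1, 5)*((4 + 3)*1))*7 = (5*((4 + 3)*1))*7 = (5*(7*1))*7 = (5*7)*7 = 35*7 = 245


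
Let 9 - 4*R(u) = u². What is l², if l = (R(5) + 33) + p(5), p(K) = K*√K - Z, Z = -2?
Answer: 1086 + 310*√5 ≈ 1779.2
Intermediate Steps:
p(K) = 2 + K^(3/2) (p(K) = K*√K - 1*(-2) = K^(3/2) + 2 = 2 + K^(3/2))
R(u) = 9/4 - u²/4
l = 31 + 5*√5 (l = ((9/4 - ¼*5²) + 33) + (2 + 5^(3/2)) = ((9/4 - ¼*25) + 33) + (2 + 5*√5) = ((9/4 - 25/4) + 33) + (2 + 5*√5) = (-4 + 33) + (2 + 5*√5) = 29 + (2 + 5*√5) = 31 + 5*√5 ≈ 42.180)
l² = (31 + 5*√5)²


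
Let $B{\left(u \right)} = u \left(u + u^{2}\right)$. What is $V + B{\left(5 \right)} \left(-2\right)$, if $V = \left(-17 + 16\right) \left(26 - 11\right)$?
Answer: $-315$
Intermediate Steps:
$V = -15$ ($V = \left(-1\right) 15 = -15$)
$V + B{\left(5 \right)} \left(-2\right) = -15 + 5^{2} \left(1 + 5\right) \left(-2\right) = -15 + 25 \cdot 6 \left(-2\right) = -15 + 150 \left(-2\right) = -15 - 300 = -315$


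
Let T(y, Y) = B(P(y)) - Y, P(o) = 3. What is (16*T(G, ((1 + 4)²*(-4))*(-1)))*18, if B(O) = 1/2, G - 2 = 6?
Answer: -28656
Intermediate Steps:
G = 8 (G = 2 + 6 = 8)
B(O) = ½
T(y, Y) = ½ - Y
(16*T(G, ((1 + 4)²*(-4))*(-1)))*18 = (16*(½ - (1 + 4)²*(-4)*(-1)))*18 = (16*(½ - 5²*(-4)*(-1)))*18 = (16*(½ - 25*(-4)*(-1)))*18 = (16*(½ - (-100)*(-1)))*18 = (16*(½ - 1*100))*18 = (16*(½ - 100))*18 = (16*(-199/2))*18 = -1592*18 = -28656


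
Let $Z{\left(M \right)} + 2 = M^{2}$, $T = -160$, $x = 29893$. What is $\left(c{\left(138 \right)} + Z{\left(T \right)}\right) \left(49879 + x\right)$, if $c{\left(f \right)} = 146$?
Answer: $2053650368$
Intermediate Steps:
$Z{\left(M \right)} = -2 + M^{2}$
$\left(c{\left(138 \right)} + Z{\left(T \right)}\right) \left(49879 + x\right) = \left(146 - \left(2 - \left(-160\right)^{2}\right)\right) \left(49879 + 29893\right) = \left(146 + \left(-2 + 25600\right)\right) 79772 = \left(146 + 25598\right) 79772 = 25744 \cdot 79772 = 2053650368$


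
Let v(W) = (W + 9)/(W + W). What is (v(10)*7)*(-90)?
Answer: -1197/2 ≈ -598.50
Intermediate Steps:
v(W) = (9 + W)/(2*W) (v(W) = (9 + W)/((2*W)) = (9 + W)*(1/(2*W)) = (9 + W)/(2*W))
(v(10)*7)*(-90) = (((½)*(9 + 10)/10)*7)*(-90) = (((½)*(⅒)*19)*7)*(-90) = ((19/20)*7)*(-90) = (133/20)*(-90) = -1197/2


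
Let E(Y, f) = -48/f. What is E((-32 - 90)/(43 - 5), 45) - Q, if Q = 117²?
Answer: -205351/15 ≈ -13690.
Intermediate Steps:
Q = 13689
E((-32 - 90)/(43 - 5), 45) - Q = -48/45 - 1*13689 = -48*1/45 - 13689 = -16/15 - 13689 = -205351/15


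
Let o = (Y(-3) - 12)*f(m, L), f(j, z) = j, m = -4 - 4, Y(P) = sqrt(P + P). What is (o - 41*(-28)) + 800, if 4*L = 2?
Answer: 2044 - 8*I*sqrt(6) ≈ 2044.0 - 19.596*I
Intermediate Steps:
L = 1/2 (L = (1/4)*2 = 1/2 ≈ 0.50000)
Y(P) = sqrt(2)*sqrt(P) (Y(P) = sqrt(2*P) = sqrt(2)*sqrt(P))
m = -8
o = 96 - 8*I*sqrt(6) (o = (sqrt(2)*sqrt(-3) - 12)*(-8) = (sqrt(2)*(I*sqrt(3)) - 12)*(-8) = (I*sqrt(6) - 12)*(-8) = (-12 + I*sqrt(6))*(-8) = 96 - 8*I*sqrt(6) ≈ 96.0 - 19.596*I)
(o - 41*(-28)) + 800 = ((96 - 8*I*sqrt(6)) - 41*(-28)) + 800 = ((96 - 8*I*sqrt(6)) + 1148) + 800 = (1244 - 8*I*sqrt(6)) + 800 = 2044 - 8*I*sqrt(6)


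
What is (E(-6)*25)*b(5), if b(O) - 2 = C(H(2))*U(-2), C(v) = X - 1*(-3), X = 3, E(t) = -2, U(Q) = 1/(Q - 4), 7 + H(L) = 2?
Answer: -50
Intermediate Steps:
H(L) = -5 (H(L) = -7 + 2 = -5)
U(Q) = 1/(-4 + Q)
C(v) = 6 (C(v) = 3 - 1*(-3) = 3 + 3 = 6)
b(O) = 1 (b(O) = 2 + 6/(-4 - 2) = 2 + 6/(-6) = 2 + 6*(-⅙) = 2 - 1 = 1)
(E(-6)*25)*b(5) = -2*25*1 = -50*1 = -50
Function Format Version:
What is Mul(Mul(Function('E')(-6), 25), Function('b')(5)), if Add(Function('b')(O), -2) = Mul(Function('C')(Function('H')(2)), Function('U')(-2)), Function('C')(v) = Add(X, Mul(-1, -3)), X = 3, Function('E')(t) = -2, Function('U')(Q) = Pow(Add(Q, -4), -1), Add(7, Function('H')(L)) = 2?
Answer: -50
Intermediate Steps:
Function('H')(L) = -5 (Function('H')(L) = Add(-7, 2) = -5)
Function('U')(Q) = Pow(Add(-4, Q), -1)
Function('C')(v) = 6 (Function('C')(v) = Add(3, Mul(-1, -3)) = Add(3, 3) = 6)
Function('b')(O) = 1 (Function('b')(O) = Add(2, Mul(6, Pow(Add(-4, -2), -1))) = Add(2, Mul(6, Pow(-6, -1))) = Add(2, Mul(6, Rational(-1, 6))) = Add(2, -1) = 1)
Mul(Mul(Function('E')(-6), 25), Function('b')(5)) = Mul(Mul(-2, 25), 1) = Mul(-50, 1) = -50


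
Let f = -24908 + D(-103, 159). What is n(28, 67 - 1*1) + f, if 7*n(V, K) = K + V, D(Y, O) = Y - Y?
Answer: -174262/7 ≈ -24895.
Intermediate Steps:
D(Y, O) = 0
n(V, K) = K/7 + V/7 (n(V, K) = (K + V)/7 = K/7 + V/7)
f = -24908 (f = -24908 + 0 = -24908)
n(28, 67 - 1*1) + f = ((67 - 1*1)/7 + (1/7)*28) - 24908 = ((67 - 1)/7 + 4) - 24908 = ((1/7)*66 + 4) - 24908 = (66/7 + 4) - 24908 = 94/7 - 24908 = -174262/7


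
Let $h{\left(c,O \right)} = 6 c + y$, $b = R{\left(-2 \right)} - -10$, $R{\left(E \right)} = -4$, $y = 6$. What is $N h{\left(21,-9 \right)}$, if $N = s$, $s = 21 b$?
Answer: $16632$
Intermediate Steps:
$b = 6$ ($b = -4 - -10 = -4 + 10 = 6$)
$h{\left(c,O \right)} = 6 + 6 c$ ($h{\left(c,O \right)} = 6 c + 6 = 6 + 6 c$)
$s = 126$ ($s = 21 \cdot 6 = 126$)
$N = 126$
$N h{\left(21,-9 \right)} = 126 \left(6 + 6 \cdot 21\right) = 126 \left(6 + 126\right) = 126 \cdot 132 = 16632$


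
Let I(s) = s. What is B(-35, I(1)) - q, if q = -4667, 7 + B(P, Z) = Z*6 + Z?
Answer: 4667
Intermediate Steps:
B(P, Z) = -7 + 7*Z (B(P, Z) = -7 + (Z*6 + Z) = -7 + (6*Z + Z) = -7 + 7*Z)
B(-35, I(1)) - q = (-7 + 7*1) - 1*(-4667) = (-7 + 7) + 4667 = 0 + 4667 = 4667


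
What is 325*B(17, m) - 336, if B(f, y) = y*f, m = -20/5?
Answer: -22436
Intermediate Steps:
m = -4 (m = -20*1/5 = -4)
B(f, y) = f*y
325*B(17, m) - 336 = 325*(17*(-4)) - 336 = 325*(-68) - 336 = -22100 - 336 = -22436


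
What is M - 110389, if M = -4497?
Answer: -114886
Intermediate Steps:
M - 110389 = -4497 - 110389 = -114886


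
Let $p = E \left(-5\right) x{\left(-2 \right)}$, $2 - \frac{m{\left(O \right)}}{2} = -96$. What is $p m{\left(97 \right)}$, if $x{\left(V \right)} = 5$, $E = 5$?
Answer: $-24500$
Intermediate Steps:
$m{\left(O \right)} = 196$ ($m{\left(O \right)} = 4 - -192 = 4 + 192 = 196$)
$p = -125$ ($p = 5 \left(-5\right) 5 = \left(-25\right) 5 = -125$)
$p m{\left(97 \right)} = \left(-125\right) 196 = -24500$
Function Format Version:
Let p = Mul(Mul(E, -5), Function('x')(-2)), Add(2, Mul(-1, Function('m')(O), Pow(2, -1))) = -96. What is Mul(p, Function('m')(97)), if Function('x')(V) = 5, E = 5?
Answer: -24500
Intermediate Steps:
Function('m')(O) = 196 (Function('m')(O) = Add(4, Mul(-2, -96)) = Add(4, 192) = 196)
p = -125 (p = Mul(Mul(5, -5), 5) = Mul(-25, 5) = -125)
Mul(p, Function('m')(97)) = Mul(-125, 196) = -24500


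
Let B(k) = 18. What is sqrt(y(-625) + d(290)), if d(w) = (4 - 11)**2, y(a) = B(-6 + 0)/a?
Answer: sqrt(30607)/25 ≈ 6.9979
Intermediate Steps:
y(a) = 18/a
d(w) = 49 (d(w) = (-7)**2 = 49)
sqrt(y(-625) + d(290)) = sqrt(18/(-625) + 49) = sqrt(18*(-1/625) + 49) = sqrt(-18/625 + 49) = sqrt(30607/625) = sqrt(30607)/25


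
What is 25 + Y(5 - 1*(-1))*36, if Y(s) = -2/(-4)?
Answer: 43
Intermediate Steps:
Y(s) = ½ (Y(s) = -2*(-¼) = ½)
25 + Y(5 - 1*(-1))*36 = 25 + (½)*36 = 25 + 18 = 43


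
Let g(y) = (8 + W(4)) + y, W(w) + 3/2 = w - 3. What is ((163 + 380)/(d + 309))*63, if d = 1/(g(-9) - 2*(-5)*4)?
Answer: 2634093/23795 ≈ 110.70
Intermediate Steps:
W(w) = -9/2 + w (W(w) = -3/2 + (w - 3) = -3/2 + (-3 + w) = -9/2 + w)
g(y) = 15/2 + y (g(y) = (8 + (-9/2 + 4)) + y = (8 - ½) + y = 15/2 + y)
d = 2/77 (d = 1/((15/2 - 9) - 2*(-5)*4) = 1/(-3/2 + 10*4) = 1/(-3/2 + 40) = 1/(77/2) = 2/77 ≈ 0.025974)
((163 + 380)/(d + 309))*63 = ((163 + 380)/(2/77 + 309))*63 = (543/(23795/77))*63 = (543*(77/23795))*63 = (41811/23795)*63 = 2634093/23795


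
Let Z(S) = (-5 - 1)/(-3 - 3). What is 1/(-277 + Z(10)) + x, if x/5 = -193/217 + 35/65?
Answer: -1369021/778596 ≈ -1.7583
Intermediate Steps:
x = -4950/2821 (x = 5*(-193/217 + 35/65) = 5*(-193*1/217 + 35*(1/65)) = 5*(-193/217 + 7/13) = 5*(-990/2821) = -4950/2821 ≈ -1.7547)
Z(S) = 1 (Z(S) = -6/(-6) = -6*(-⅙) = 1)
1/(-277 + Z(10)) + x = 1/(-277 + 1) - 4950/2821 = 1/(-276) - 4950/2821 = -1/276 - 4950/2821 = -1369021/778596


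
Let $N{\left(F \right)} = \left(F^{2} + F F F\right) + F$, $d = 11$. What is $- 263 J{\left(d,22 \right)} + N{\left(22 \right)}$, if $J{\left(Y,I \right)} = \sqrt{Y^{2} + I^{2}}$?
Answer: $11154 - 2893 \sqrt{5} \approx 4685.1$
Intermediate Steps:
$N{\left(F \right)} = F + F^{2} + F^{3}$ ($N{\left(F \right)} = \left(F^{2} + F^{2} F\right) + F = \left(F^{2} + F^{3}\right) + F = F + F^{2} + F^{3}$)
$J{\left(Y,I \right)} = \sqrt{I^{2} + Y^{2}}$
$- 263 J{\left(d,22 \right)} + N{\left(22 \right)} = - 263 \sqrt{22^{2} + 11^{2}} + 22 \left(1 + 22 + 22^{2}\right) = - 263 \sqrt{484 + 121} + 22 \left(1 + 22 + 484\right) = - 263 \sqrt{605} + 22 \cdot 507 = - 263 \cdot 11 \sqrt{5} + 11154 = - 2893 \sqrt{5} + 11154 = 11154 - 2893 \sqrt{5}$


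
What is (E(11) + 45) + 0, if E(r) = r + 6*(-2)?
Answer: 44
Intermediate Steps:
E(r) = -12 + r (E(r) = r - 12 = -12 + r)
(E(11) + 45) + 0 = ((-12 + 11) + 45) + 0 = (-1 + 45) + 0 = 44 + 0 = 44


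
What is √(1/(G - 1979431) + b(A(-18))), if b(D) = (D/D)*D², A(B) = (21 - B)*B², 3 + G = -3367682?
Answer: √126810713239203331085/891186 ≈ 12636.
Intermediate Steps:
G = -3367685 (G = -3 - 3367682 = -3367685)
A(B) = B²*(21 - B)
b(D) = D² (b(D) = 1*D² = D²)
√(1/(G - 1979431) + b(A(-18))) = √(1/(-3367685 - 1979431) + ((-18)²*(21 - 1*(-18)))²) = √(1/(-5347116) + (324*(21 + 18))²) = √(-1/5347116 + (324*39)²) = √(-1/5347116 + 12636²) = √(-1/5347116 + 159668496) = √(853765969657535/5347116) = √126810713239203331085/891186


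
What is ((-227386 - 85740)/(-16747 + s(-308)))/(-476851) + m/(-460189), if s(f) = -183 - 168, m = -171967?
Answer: 700968485884026/1876006108788611 ≈ 0.37365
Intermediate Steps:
s(f) = -351
((-227386 - 85740)/(-16747 + s(-308)))/(-476851) + m/(-460189) = ((-227386 - 85740)/(-16747 - 351))/(-476851) - 171967/(-460189) = -313126/(-17098)*(-1/476851) - 171967*(-1/460189) = -313126*(-1/17098)*(-1/476851) + 171967/460189 = (156563/8549)*(-1/476851) + 171967/460189 = -156563/4076599199 + 171967/460189 = 700968485884026/1876006108788611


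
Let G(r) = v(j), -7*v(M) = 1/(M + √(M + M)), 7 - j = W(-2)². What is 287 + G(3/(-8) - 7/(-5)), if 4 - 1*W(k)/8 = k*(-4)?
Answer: 2047172/7133 + I*√226/2418087 ≈ 287.0 + 6.217e-6*I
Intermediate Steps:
W(k) = 32 + 32*k (W(k) = 32 - 8*k*(-4) = 32 - (-32)*k = 32 + 32*k)
j = -1017 (j = 7 - (32 + 32*(-2))² = 7 - (32 - 64)² = 7 - 1*(-32)² = 7 - 1*1024 = 7 - 1024 = -1017)
v(M) = -1/(7*(M + √2*√M)) (v(M) = -1/(7*(M + √(M + M))) = -1/(7*(M + √(2*M))) = -1/(7*(M + √2*√M)))
G(r) = -1/(-7119 + 21*I*√226) (G(r) = -1/(7*(-1017) + 7*√2*√(-1017)) = -1/(-7119 + 7*√2*(3*I*√113)) = -1/(-7119 + 21*I*√226))
287 + G(3/(-8) - 7/(-5)) = 287 + (1/7133 + I*√226/2418087) = 2047172/7133 + I*√226/2418087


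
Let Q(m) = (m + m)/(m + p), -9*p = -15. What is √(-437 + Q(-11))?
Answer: I*√85190/14 ≈ 20.848*I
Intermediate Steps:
p = 5/3 (p = -⅑*(-15) = 5/3 ≈ 1.6667)
Q(m) = 2*m/(5/3 + m) (Q(m) = (m + m)/(m + 5/3) = (2*m)/(5/3 + m) = 2*m/(5/3 + m))
√(-437 + Q(-11)) = √(-437 + 6*(-11)/(5 + 3*(-11))) = √(-437 + 6*(-11)/(5 - 33)) = √(-437 + 6*(-11)/(-28)) = √(-437 + 6*(-11)*(-1/28)) = √(-437 + 33/14) = √(-6085/14) = I*√85190/14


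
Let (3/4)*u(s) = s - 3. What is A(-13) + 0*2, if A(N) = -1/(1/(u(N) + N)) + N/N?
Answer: 106/3 ≈ 35.333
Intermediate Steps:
u(s) = -4 + 4*s/3 (u(s) = 4*(s - 3)/3 = 4*(-3 + s)/3 = -4 + 4*s/3)
A(N) = 5 - 7*N/3 (A(N) = -1/(1/((-4 + 4*N/3) + N)) + N/N = -1/(1/(-4 + 7*N/3)) + 1 = -(-4 + 7*N/3) + 1 = (4 - 7*N/3) + 1 = 5 - 7*N/3)
A(-13) + 0*2 = (5 - 7/3*(-13)) + 0*2 = (5 + 91/3) + 0 = 106/3 + 0 = 106/3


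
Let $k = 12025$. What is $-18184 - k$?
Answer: $-30209$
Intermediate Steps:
$-18184 - k = -18184 - 12025 = -30209$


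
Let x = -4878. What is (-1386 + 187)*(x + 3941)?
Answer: 1123463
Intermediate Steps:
(-1386 + 187)*(x + 3941) = (-1386 + 187)*(-4878 + 3941) = -1199*(-937) = 1123463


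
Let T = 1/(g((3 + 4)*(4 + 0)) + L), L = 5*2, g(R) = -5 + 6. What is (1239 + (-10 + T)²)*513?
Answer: 83003400/121 ≈ 6.8598e+5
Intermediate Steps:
g(R) = 1
L = 10
T = 1/11 (T = 1/(1 + 10) = 1/11 ≈ 0.090909)
(1239 + (-10 + T)²)*513 = (1239 + (-10 + 1/11)²)*513 = (1239 + (-109/11)²)*513 = (1239 + 11881/121)*513 = (161800/121)*513 = 83003400/121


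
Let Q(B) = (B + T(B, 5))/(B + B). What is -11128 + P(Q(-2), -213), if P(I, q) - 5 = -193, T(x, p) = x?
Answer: -11316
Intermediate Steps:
Q(B) = 1 (Q(B) = (B + B)/(B + B) = (2*B)/((2*B)) = (2*B)*(1/(2*B)) = 1)
P(I, q) = -188 (P(I, q) = 5 - 193 = -188)
-11128 + P(Q(-2), -213) = -11128 - 188 = -11316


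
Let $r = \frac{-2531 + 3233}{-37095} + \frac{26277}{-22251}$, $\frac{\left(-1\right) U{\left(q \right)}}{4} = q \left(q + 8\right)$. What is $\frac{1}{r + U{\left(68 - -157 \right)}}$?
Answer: $- \frac{91711205}{19231949729113} \approx -4.7687 \cdot 10^{-6}$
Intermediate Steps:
$U{\left(q \right)} = - 4 q \left(8 + q\right)$ ($U{\left(q \right)} = - 4 q \left(q + 8\right) = - 4 q \left(8 + q\right)$)
$r = - \frac{110040613}{91711205}$ ($r = 702 \left(- \frac{1}{37095}\right) + 26277 \left(- \frac{1}{22251}\right) = - \frac{234}{12365} - \frac{8759}{7417} = - \frac{110040613}{91711205} \approx -1.1999$)
$\frac{1}{r + U{\left(68 - -157 \right)}} = \frac{1}{- \frac{110040613}{91711205} - 4 \left(68 - -157\right) \left(8 + \left(68 - -157\right)\right)} = \frac{1}{- \frac{110040613}{91711205} - 4 \left(68 + 157\right) \left(8 + \left(68 + 157\right)\right)} = \frac{1}{- \frac{110040613}{91711205} - 900 \left(8 + 225\right)} = \frac{1}{- \frac{110040613}{91711205} - 900 \cdot 233} = \frac{1}{- \frac{110040613}{91711205} - 209700} = \frac{1}{- \frac{19231949729113}{91711205}} = - \frac{91711205}{19231949729113}$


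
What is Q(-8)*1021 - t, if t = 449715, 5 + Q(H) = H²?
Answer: -389476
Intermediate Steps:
Q(H) = -5 + H²
Q(-8)*1021 - t = (-5 + (-8)²)*1021 - 1*449715 = (-5 + 64)*1021 - 449715 = 59*1021 - 449715 = 60239 - 449715 = -389476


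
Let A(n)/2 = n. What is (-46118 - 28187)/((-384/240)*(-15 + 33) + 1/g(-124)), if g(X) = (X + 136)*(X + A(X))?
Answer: 1658487600/642821 ≈ 2580.0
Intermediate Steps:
A(n) = 2*n
g(X) = 3*X*(136 + X) (g(X) = (X + 136)*(X + 2*X) = (136 + X)*(3*X) = 3*X*(136 + X))
(-46118 - 28187)/((-384/240)*(-15 + 33) + 1/g(-124)) = (-46118 - 28187)/((-384/240)*(-15 + 33) + 1/(3*(-124)*(136 - 124))) = -74305/(-384*1/240*18 + 1/(3*(-124)*12)) = -74305/(-8/5*18 + 1/(-4464)) = -74305/(-144/5 - 1/4464) = -74305/(-642821/22320) = -74305*(-22320/642821) = 1658487600/642821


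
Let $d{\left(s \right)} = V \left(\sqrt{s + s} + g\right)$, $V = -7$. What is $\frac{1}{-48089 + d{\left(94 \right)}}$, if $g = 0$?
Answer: $- \frac{48089}{2312542709} + \frac{14 \sqrt{47}}{2312542709} \approx -2.0753 \cdot 10^{-5}$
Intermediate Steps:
$d{\left(s \right)} = - 7 \sqrt{2} \sqrt{s}$ ($d{\left(s \right)} = - 7 \left(\sqrt{s + s} + 0\right) = - 7 \left(\sqrt{2 s} + 0\right) = - 7 \left(\sqrt{2} \sqrt{s} + 0\right) = - 7 \sqrt{2} \sqrt{s}$)
$\frac{1}{-48089 + d{\left(94 \right)}} = \frac{1}{-48089 - 7 \sqrt{2} \sqrt{94}} = \frac{1}{-48089 - 14 \sqrt{47}}$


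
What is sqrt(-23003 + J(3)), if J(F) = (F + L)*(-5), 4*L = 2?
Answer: I*sqrt(92082)/2 ≈ 151.73*I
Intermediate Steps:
L = 1/2 (L = (1/4)*2 = 1/2 ≈ 0.50000)
J(F) = -5/2 - 5*F (J(F) = (F + 1/2)*(-5) = (1/2 + F)*(-5) = -5/2 - 5*F)
sqrt(-23003 + J(3)) = sqrt(-23003 + (-5/2 - 5*3)) = sqrt(-23003 + (-5/2 - 15)) = sqrt(-23003 - 35/2) = sqrt(-46041/2) = I*sqrt(92082)/2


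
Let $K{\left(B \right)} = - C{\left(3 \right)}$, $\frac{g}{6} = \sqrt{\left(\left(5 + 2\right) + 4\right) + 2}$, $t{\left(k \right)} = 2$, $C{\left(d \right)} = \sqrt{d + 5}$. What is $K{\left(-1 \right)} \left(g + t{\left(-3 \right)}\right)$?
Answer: $- 12 \sqrt{26} - 4 \sqrt{2} \approx -66.845$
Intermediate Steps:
$C{\left(d \right)} = \sqrt{5 + d}$
$g = 6 \sqrt{13}$ ($g = 6 \sqrt{\left(\left(5 + 2\right) + 4\right) + 2} = 6 \sqrt{\left(7 + 4\right) + 2} = 6 \sqrt{11 + 2} = 6 \sqrt{13} \approx 21.633$)
$K{\left(B \right)} = - 2 \sqrt{2}$ ($K{\left(B \right)} = - \sqrt{5 + 3} = - \sqrt{8} = - 2 \sqrt{2}$)
$K{\left(-1 \right)} \left(g + t{\left(-3 \right)}\right) = - 2 \sqrt{2} \left(6 \sqrt{13} + 2\right) = - 2 \sqrt{2} \left(2 + 6 \sqrt{13}\right)$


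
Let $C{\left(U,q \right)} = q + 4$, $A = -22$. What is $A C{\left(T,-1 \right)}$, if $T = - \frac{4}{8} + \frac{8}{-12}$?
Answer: $-66$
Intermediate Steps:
$T = - \frac{7}{6}$ ($T = \left(-4\right) \frac{1}{8} + 8 \left(- \frac{1}{12}\right) = - \frac{1}{2} - \frac{2}{3} = - \frac{7}{6} \approx -1.1667$)
$C{\left(U,q \right)} = 4 + q$
$A C{\left(T,-1 \right)} = - 22 \left(4 - 1\right) = \left(-22\right) 3 = -66$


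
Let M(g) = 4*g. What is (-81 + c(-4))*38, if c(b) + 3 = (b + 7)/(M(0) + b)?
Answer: -6441/2 ≈ -3220.5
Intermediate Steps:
c(b) = -3 + (7 + b)/b (c(b) = -3 + (b + 7)/(4*0 + b) = -3 + (7 + b)/(0 + b) = -3 + (7 + b)/b)
(-81 + c(-4))*38 = (-81 + (-2 + 7/(-4)))*38 = (-81 + (-2 + 7*(-1/4)))*38 = (-81 + (-2 - 7/4))*38 = (-81 - 15/4)*38 = -339/4*38 = -6441/2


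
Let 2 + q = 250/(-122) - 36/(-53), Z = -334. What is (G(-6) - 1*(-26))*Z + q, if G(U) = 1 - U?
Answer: -35645021/3233 ≈ -11025.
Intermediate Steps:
q = -10895/3233 (q = -2 + (250/(-122) - 36/(-53)) = -2 + (250*(-1/122) - 36*(-1/53)) = -2 + (-125/61 + 36/53) = -2 - 4429/3233 = -10895/3233 ≈ -3.3699)
(G(-6) - 1*(-26))*Z + q = ((1 - 1*(-6)) - 1*(-26))*(-334) - 10895/3233 = ((1 + 6) + 26)*(-334) - 10895/3233 = (7 + 26)*(-334) - 10895/3233 = 33*(-334) - 10895/3233 = -11022 - 10895/3233 = -35645021/3233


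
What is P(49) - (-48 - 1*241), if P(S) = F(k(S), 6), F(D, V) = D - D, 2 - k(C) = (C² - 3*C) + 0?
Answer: 289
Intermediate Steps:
k(C) = 2 - C² + 3*C (k(C) = 2 - ((C² - 3*C) + 0) = 2 - (C² - 3*C) = 2 + (-C² + 3*C) = 2 - C² + 3*C)
F(D, V) = 0
P(S) = 0
P(49) - (-48 - 1*241) = 0 - (-48 - 1*241) = 0 - (-48 - 241) = 0 - 1*(-289) = 0 + 289 = 289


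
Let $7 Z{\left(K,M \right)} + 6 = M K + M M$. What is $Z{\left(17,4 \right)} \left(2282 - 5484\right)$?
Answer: $- \frac{249756}{7} \approx -35679.0$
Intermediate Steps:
$Z{\left(K,M \right)} = - \frac{6}{7} + \frac{M^{2}}{7} + \frac{K M}{7}$ ($Z{\left(K,M \right)} = - \frac{6}{7} + \frac{M K + M M}{7} = - \frac{6}{7} + \frac{K M + M^{2}}{7} = - \frac{6}{7} + \frac{M^{2} + K M}{7} = - \frac{6}{7} + \left(\frac{M^{2}}{7} + \frac{K M}{7}\right) = - \frac{6}{7} + \frac{M^{2}}{7} + \frac{K M}{7}$)
$Z{\left(17,4 \right)} \left(2282 - 5484\right) = \left(- \frac{6}{7} + \frac{4^{2}}{7} + \frac{1}{7} \cdot 17 \cdot 4\right) \left(2282 - 5484\right) = \left(- \frac{6}{7} + \frac{1}{7} \cdot 16 + \frac{68}{7}\right) \left(2282 - 5484\right) = \left(- \frac{6}{7} + \frac{16}{7} + \frac{68}{7}\right) \left(-3202\right) = \frac{78}{7} \left(-3202\right) = - \frac{249756}{7}$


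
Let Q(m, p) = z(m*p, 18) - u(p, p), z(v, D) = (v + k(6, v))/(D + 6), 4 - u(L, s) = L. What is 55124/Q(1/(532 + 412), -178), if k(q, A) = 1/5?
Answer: -1040741120/3436151 ≈ -302.88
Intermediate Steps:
u(L, s) = 4 - L
k(q, A) = 1/5
z(v, D) = (1/5 + v)/(6 + D) (z(v, D) = (v + 1/5)/(D + 6) = (1/5 + v)/(6 + D))
Q(m, p) = -479/120 + p + m*p/24 (Q(m, p) = (1/5 + m*p)/(6 + 18) - (4 - p) = (1/5 + m*p)/24 + (-4 + p) = (1/120 + m*p/24) + (-4 + p) = -479/120 + p + m*p/24)
55124/Q(1/(532 + 412), -178) = 55124/(-479/120 - 178 + (1/24)*(-178)/(532 + 412)) = 55124/(-479/120 - 178 + (1/24)*(-178)/944) = 55124/(-479/120 - 178 + (1/24)*(1/944)*(-178)) = 55124/(-479/120 - 178 - 89/11328) = 55124/(-3436151/18880) = 55124*(-18880/3436151) = -1040741120/3436151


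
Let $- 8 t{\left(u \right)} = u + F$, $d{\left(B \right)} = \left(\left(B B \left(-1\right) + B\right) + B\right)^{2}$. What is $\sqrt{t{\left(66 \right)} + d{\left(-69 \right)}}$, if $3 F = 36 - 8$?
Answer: $\frac{\sqrt{864006897}}{6} \approx 4899.0$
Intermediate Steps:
$F = \frac{28}{3}$ ($F = \frac{36 - 8}{3} = \frac{1}{3} \cdot 28 = \frac{28}{3} \approx 9.3333$)
$d{\left(B \right)} = \left(- B^{2} + 2 B\right)^{2}$ ($d{\left(B \right)} = \left(\left(B^{2} \left(-1\right) + B\right) + B\right)^{2} = \left(\left(- B^{2} + B\right) + B\right)^{2} = \left(\left(B - B^{2}\right) + B\right)^{2} = \left(- B^{2} + 2 B\right)^{2}$)
$t{\left(u \right)} = - \frac{7}{6} - \frac{u}{8}$ ($t{\left(u \right)} = - \frac{u + \frac{28}{3}}{8} = - \frac{\frac{28}{3} + u}{8} = - \frac{7}{6} - \frac{u}{8}$)
$\sqrt{t{\left(66 \right)} + d{\left(-69 \right)}} = \sqrt{\left(- \frac{7}{6} - \frac{33}{4}\right) + \left(-69\right)^{2} \left(-2 - 69\right)^{2}} = \sqrt{\left(- \frac{7}{6} - \frac{33}{4}\right) + 4761 \left(-71\right)^{2}} = \sqrt{- \frac{113}{12} + 4761 \cdot 5041} = \sqrt{- \frac{113}{12} + 24000201} = \sqrt{\frac{288002299}{12}} = \frac{\sqrt{864006897}}{6}$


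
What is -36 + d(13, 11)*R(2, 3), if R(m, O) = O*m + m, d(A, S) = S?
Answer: 52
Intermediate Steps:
R(m, O) = m + O*m
-36 + d(13, 11)*R(2, 3) = -36 + 11*(2*(1 + 3)) = -36 + 11*(2*4) = -36 + 11*8 = -36 + 88 = 52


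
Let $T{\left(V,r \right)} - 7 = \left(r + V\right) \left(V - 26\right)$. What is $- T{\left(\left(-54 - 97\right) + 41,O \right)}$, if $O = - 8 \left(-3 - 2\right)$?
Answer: $-9527$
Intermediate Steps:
$O = 40$ ($O = \left(-8\right) \left(-5\right) = 40$)
$T{\left(V,r \right)} = 7 + \left(-26 + V\right) \left(V + r\right)$ ($T{\left(V,r \right)} = 7 + \left(r + V\right) \left(V - 26\right) = 7 + \left(V + r\right) \left(-26 + V\right) = 7 + \left(-26 + V\right) \left(V + r\right)$)
$- T{\left(\left(-54 - 97\right) + 41,O \right)} = - (7 + \left(\left(-54 - 97\right) + 41\right)^{2} - 26 \left(\left(-54 - 97\right) + 41\right) - 1040 + \left(\left(-54 - 97\right) + 41\right) 40) = - (7 + \left(-151 + 41\right)^{2} - 26 \left(-151 + 41\right) - 1040 + \left(-151 + 41\right) 40) = - (7 + \left(-110\right)^{2} - -2860 - 1040 - 4400) = - (7 + 12100 + 2860 - 1040 - 4400) = \left(-1\right) 9527 = -9527$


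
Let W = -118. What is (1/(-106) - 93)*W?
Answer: 581681/53 ≈ 10975.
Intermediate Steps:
(1/(-106) - 93)*W = (1/(-106) - 93)*(-118) = (-1/106 - 93)*(-118) = -9859/106*(-118) = 581681/53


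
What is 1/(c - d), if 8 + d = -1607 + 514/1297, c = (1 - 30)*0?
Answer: 1297/2094141 ≈ 0.00061935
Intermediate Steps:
c = 0 (c = -29*0 = 0)
d = -2094141/1297 (d = -8 + (-1607 + 514/1297) = -8 - 2083765/1297 = -2094141/1297 ≈ -1614.6)
1/(c - d) = 1/(0 - 1*(-2094141/1297)) = 1/(0 + 2094141/1297) = 1/(2094141/1297) = 1297/2094141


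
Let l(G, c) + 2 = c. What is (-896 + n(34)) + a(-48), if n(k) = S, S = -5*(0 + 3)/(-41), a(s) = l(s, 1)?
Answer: -36762/41 ≈ -896.63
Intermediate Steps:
l(G, c) = -2 + c
a(s) = -1 (a(s) = -2 + 1 = -1)
S = 15/41 (S = -5*3*(-1/41) = -15*(-1/41) = 15/41 ≈ 0.36585)
n(k) = 15/41
(-896 + n(34)) + a(-48) = (-896 + 15/41) - 1 = -36721/41 - 1 = -36762/41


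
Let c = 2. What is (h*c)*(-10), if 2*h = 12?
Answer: -120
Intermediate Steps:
h = 6 (h = (½)*12 = 6)
(h*c)*(-10) = (6*2)*(-10) = 12*(-10) = -120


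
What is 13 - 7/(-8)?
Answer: 111/8 ≈ 13.875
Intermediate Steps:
13 - 7/(-8) = 13 - 7*(-1/8) = 13 + 7/8 = 111/8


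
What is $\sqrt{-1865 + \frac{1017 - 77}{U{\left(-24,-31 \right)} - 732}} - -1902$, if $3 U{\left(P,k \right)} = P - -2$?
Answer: $1902 + \frac{i \sqrt{2295291755}}{1109} \approx 1902.0 + 43.2 i$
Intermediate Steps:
$U{\left(P,k \right)} = \frac{2}{3} + \frac{P}{3}$ ($U{\left(P,k \right)} = \frac{P - -2}{3} = \frac{P + 2}{3} = \frac{2 + P}{3} = \frac{2}{3} + \frac{P}{3}$)
$\sqrt{-1865 + \frac{1017 - 77}{U{\left(-24,-31 \right)} - 732}} - -1902 = \sqrt{-1865 + \frac{1017 - 77}{\left(\frac{2}{3} + \frac{1}{3} \left(-24\right)\right) - 732}} - -1902 = \sqrt{-1865 + \frac{940}{\left(\frac{2}{3} - 8\right) - 732}} + 1902 = \sqrt{-1865 + \frac{940}{- \frac{22}{3} - 732}} + 1902 = \sqrt{-1865 + \frac{940}{- \frac{2218}{3}}} + 1902 = \sqrt{-1865 + 940 \left(- \frac{3}{2218}\right)} + 1902 = \sqrt{-1865 - \frac{1410}{1109}} + 1902 = \sqrt{- \frac{2069695}{1109}} + 1902 = \frac{i \sqrt{2295291755}}{1109} + 1902 = 1902 + \frac{i \sqrt{2295291755}}{1109}$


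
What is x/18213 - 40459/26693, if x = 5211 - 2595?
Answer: -222350293/162053203 ≈ -1.3721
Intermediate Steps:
x = 2616
x/18213 - 40459/26693 = 2616/18213 - 40459/26693 = 2616*(1/18213) - 40459*1/26693 = 872/6071 - 40459/26693 = -222350293/162053203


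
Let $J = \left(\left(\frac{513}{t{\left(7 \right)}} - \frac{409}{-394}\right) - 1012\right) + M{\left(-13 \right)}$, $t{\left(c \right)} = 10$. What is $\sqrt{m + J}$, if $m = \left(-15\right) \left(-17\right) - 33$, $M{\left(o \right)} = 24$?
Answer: $\frac{i \sqrt{692412645}}{985} \approx 26.714 i$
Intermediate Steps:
$J = - \frac{921627}{985}$ ($J = \left(\left(\frac{513}{10} - \frac{409}{-394}\right) - 1012\right) + 24 = \left(\left(513 \cdot \frac{1}{10} - - \frac{409}{394}\right) - 1012\right) + 24 = \left(\left(\frac{513}{10} + \frac{409}{394}\right) - 1012\right) + 24 = \left(\frac{51553}{985} - 1012\right) + 24 = - \frac{945267}{985} + 24 = - \frac{921627}{985} \approx -935.66$)
$m = 222$ ($m = 255 - 33 = 222$)
$\sqrt{m + J} = \sqrt{222 - \frac{921627}{985}} = \sqrt{- \frac{702957}{985}} = \frac{i \sqrt{692412645}}{985}$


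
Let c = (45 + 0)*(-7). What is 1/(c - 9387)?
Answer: -1/9702 ≈ -0.00010307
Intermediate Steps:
c = -315 (c = 45*(-7) = -315)
1/(c - 9387) = 1/(-315 - 9387) = 1/(-9702) = -1/9702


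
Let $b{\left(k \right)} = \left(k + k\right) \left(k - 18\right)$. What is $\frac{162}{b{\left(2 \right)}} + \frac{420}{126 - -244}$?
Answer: $- \frac{1653}{1184} \approx -1.3961$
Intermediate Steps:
$b{\left(k \right)} = 2 k \left(-18 + k\right)$
$\frac{162}{b{\left(2 \right)}} + \frac{420}{126 - -244} = \frac{162}{2 \cdot 2 \left(-18 + 2\right)} + \frac{420}{126 - -244} = \frac{162}{2 \cdot 2 \left(-16\right)} + \frac{420}{126 + 244} = \frac{162}{-64} + \frac{420}{370} = 162 \left(- \frac{1}{64}\right) + 420 \cdot \frac{1}{370} = - \frac{81}{32} + \frac{42}{37} = - \frac{1653}{1184}$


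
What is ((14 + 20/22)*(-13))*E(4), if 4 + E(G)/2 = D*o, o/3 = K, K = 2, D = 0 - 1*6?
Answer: 170560/11 ≈ 15505.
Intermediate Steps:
D = -6 (D = 0 - 6 = -6)
o = 6 (o = 3*2 = 6)
E(G) = -80 (E(G) = -8 + 2*(-6*6) = -8 + 2*(-36) = -8 - 72 = -80)
((14 + 20/22)*(-13))*E(4) = ((14 + 20/22)*(-13))*(-80) = ((14 + 20*(1/22))*(-13))*(-80) = ((14 + 10/11)*(-13))*(-80) = ((164/11)*(-13))*(-80) = -2132/11*(-80) = 170560/11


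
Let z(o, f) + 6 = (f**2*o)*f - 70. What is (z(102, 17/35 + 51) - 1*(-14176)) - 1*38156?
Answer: 595817683016/42875 ≈ 1.3897e+7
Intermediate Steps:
z(o, f) = -76 + o*f**3 (z(o, f) = -6 + ((f**2*o)*f - 70) = -6 + ((o*f**2)*f - 70) = -6 + (o*f**3 - 70) = -6 + (-70 + o*f**3) = -76 + o*f**3)
(z(102, 17/35 + 51) - 1*(-14176)) - 1*38156 = ((-76 + 102*(17/35 + 51)**3) - 1*(-14176)) - 1*38156 = ((-76 + 102*(17*(1/35) + 51)**3) + 14176) - 38156 = ((-76 + 102*(17/35 + 51)**3) + 14176) - 38156 = ((-76 + 102*(1802/35)**3) + 14176) - 38156 = ((-76 + 102*(5851461608/42875)) + 14176) - 38156 = ((-76 + 596849084016/42875) + 14176) - 38156 = (596845825516/42875 + 14176) - 38156 = 597453621516/42875 - 38156 = 595817683016/42875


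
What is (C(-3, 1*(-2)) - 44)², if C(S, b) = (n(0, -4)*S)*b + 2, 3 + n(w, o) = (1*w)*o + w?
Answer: 3600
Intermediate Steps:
n(w, o) = -3 + w + o*w (n(w, o) = -3 + ((1*w)*o + w) = -3 + (w*o + w) = -3 + (o*w + w) = -3 + (w + o*w) = -3 + w + o*w)
C(S, b) = 2 - 3*S*b (C(S, b) = ((-3 + 0 - 4*0)*S)*b + 2 = ((-3 + 0 + 0)*S)*b + 2 = (-3*S)*b + 2 = -3*S*b + 2 = 2 - 3*S*b)
(C(-3, 1*(-2)) - 44)² = ((2 - 3*(-3)*1*(-2)) - 44)² = ((2 - 3*(-3)*(-2)) - 44)² = ((2 - 18) - 44)² = (-16 - 44)² = (-60)² = 3600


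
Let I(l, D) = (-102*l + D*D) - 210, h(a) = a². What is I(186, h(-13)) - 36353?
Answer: -26974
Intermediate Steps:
I(l, D) = -210 + D² - 102*l (I(l, D) = (-102*l + D²) - 210 = (D² - 102*l) - 210 = -210 + D² - 102*l)
I(186, h(-13)) - 36353 = (-210 + ((-13)²)² - 102*186) - 36353 = (-210 + 169² - 18972) - 36353 = (-210 + 28561 - 18972) - 36353 = 9379 - 36353 = -26974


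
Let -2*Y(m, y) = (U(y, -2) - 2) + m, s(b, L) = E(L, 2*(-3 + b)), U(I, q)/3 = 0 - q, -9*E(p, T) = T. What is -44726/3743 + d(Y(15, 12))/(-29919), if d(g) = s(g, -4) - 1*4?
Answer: -633861767/53046387 ≈ -11.949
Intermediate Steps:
E(p, T) = -T/9
U(I, q) = -3*q (U(I, q) = 3*(0 - q) = 3*(-q) = -3*q)
s(b, L) = 2/3 - 2*b/9 (s(b, L) = -2*(-3 + b)/9 = -(-6 + 2*b)/9 = 2/3 - 2*b/9)
Y(m, y) = -2 - m/2 (Y(m, y) = -((-3*(-2) - 2) + m)/2 = -((6 - 2) + m)/2 = -(4 + m)/2 = -2 - m/2)
d(g) = -10/3 - 2*g/9 (d(g) = (2/3 - 2*g/9) - 1*4 = (2/3 - 2*g/9) - 4 = -10/3 - 2*g/9)
-44726/3743 + d(Y(15, 12))/(-29919) = -44726/3743 + (-10/3 - 2*(-2 - 1/2*15)/9)/(-29919) = -44726*1/3743 + (-10/3 - 2*(-2 - 15/2)/9)*(-1/29919) = -2354/197 + (-10/3 - 2/9*(-19/2))*(-1/29919) = -2354/197 + (-10/3 + 19/9)*(-1/29919) = -2354/197 - 11/9*(-1/29919) = -2354/197 + 11/269271 = -633861767/53046387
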